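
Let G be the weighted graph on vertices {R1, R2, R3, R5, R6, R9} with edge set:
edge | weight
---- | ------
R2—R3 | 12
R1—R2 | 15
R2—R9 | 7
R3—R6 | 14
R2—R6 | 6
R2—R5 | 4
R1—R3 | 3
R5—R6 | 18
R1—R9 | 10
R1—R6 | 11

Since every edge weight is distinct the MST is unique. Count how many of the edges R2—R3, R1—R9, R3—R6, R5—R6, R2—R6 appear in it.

2

Sort edges by weight, then run Kruskal:
R1—R3 (3): add. Components now {R9} {R5} {R2} {R6} {R1,R3}
R2—R5 (4): add. Components now {R9} {R2,R5} {R6} {R1,R3}
R2—R6 (6): add. Components now {R9} {R2,R5,R6} {R1,R3}
R2—R9 (7): add. Components now {R2,R5,R6,R9} {R1,R3}
R1—R9 (10): add. Components now {R1,R2,R3,R5,R6,R9}
MST edge set: {R1—R3, R2—R5, R2—R6, R2—R9, R1—R9}.
Of the listed edges, {R1—R9, R2—R6} are in the MST → 2.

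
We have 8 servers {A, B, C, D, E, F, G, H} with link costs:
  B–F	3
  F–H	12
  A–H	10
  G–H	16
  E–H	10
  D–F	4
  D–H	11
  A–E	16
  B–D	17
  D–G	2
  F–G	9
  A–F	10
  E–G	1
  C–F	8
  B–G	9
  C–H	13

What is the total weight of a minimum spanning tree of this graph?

Kruskal: consider edges lightest-first.
E–G (1): add — endpoints in different components.
D–G (2): add — endpoints in different components.
B–F (3): add — endpoints in different components.
D–F (4): add — endpoints in different components.
C–F (8): add — endpoints in different components.
B–G (9): skip — B and G already connected.
F–G (9): skip — F and G already connected.
A–F (10): add — endpoints in different components.
A–H (10): add — endpoints in different components.
MST edges: E–G, D–G, B–F, D–F, C–F, A–F, A–H; total weight 1+2+3+4+8+10+10 = 38.

38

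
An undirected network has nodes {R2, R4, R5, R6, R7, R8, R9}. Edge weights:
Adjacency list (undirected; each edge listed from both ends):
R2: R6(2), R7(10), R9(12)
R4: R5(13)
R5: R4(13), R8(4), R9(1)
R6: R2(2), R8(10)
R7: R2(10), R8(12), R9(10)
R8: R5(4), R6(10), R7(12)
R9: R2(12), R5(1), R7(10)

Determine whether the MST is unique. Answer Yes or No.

Kruskal's algorithm — process edges by increasing weight (ties by edge label):
R5-R9 (1): add. Components now {R5,R9} {R8} {R6} {R2} {R7} {R4}
R2-R6 (2): add. Components now {R5,R9} {R8} {R2,R6} {R7} {R4}
R5-R8 (4): add. Components now {R5,R8,R9} {R2,R6} {R7} {R4}
R2-R7 (10): add. Components now {R5,R8,R9} {R2,R6,R7} {R4}
R6-R8 (10): add. Components now {R2,R5,R6,R7,R8,R9} {R4}
R7-R9 (10): skip — R9 and R7 already connected.
R2-R9 (12): skip — R9 and R2 already connected.
R7-R8 (12): skip — R8 and R7 already connected.
R4-R5 (13): add. Components now {R2,R4,R5,R6,R7,R8,R9}
Non-tree edge R7-R9 has weight 10, equal to the heaviest edge on its tree cycle — swapping gives another MST of the same weight. Not unique.

No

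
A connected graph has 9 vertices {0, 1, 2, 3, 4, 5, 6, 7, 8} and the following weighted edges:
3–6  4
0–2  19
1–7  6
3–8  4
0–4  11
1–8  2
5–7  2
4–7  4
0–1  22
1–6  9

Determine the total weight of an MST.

52

Kruskal's algorithm — process edges by increasing weight (ties by edge label):
1–8 (2): add — endpoints in different components.
5–7 (2): add — endpoints in different components.
3–6 (4): add — endpoints in different components.
3–8 (4): add — endpoints in different components.
4–7 (4): add — endpoints in different components.
1–7 (6): add — endpoints in different components.
1–6 (9): skip — 1 and 6 already connected.
0–4 (11): add — endpoints in different components.
0–2 (19): add — endpoints in different components.
MST edges: 1–8, 5–7, 3–6, 3–8, 4–7, 1–7, 0–4, 0–2; total weight 2+2+4+4+4+6+11+19 = 52.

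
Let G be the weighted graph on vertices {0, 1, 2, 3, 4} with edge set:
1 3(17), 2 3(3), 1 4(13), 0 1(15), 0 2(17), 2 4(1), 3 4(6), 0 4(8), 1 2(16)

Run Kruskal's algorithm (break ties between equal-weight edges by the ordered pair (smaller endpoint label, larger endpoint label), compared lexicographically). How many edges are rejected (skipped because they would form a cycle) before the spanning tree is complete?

1

Sort edges by weight, then run Kruskal:
2 4 (1): add. Components now {0} {1} {2,4} {3}
2 3 (3): add. Components now {0} {1} {2,3,4}
3 4 (6): skip — 3 and 4 already connected.
0 4 (8): add. Components now {0,2,3,4} {1}
1 4 (13): add. Components now {0,1,2,3,4}
Edges rejected before the tree was complete: 1.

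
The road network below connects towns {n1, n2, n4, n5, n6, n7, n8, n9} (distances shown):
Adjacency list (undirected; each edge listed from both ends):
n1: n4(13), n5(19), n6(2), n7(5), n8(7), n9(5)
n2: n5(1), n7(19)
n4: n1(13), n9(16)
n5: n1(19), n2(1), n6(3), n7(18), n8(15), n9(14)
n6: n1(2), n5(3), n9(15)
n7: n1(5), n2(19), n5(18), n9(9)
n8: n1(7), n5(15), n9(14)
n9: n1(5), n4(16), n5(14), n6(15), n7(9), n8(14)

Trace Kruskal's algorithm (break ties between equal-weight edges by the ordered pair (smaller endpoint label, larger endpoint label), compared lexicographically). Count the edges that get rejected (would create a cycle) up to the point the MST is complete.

Kruskal's algorithm — process edges by increasing weight (ties by edge label):
n2–n5 (1): add — endpoints in different components.
n1–n6 (2): add — endpoints in different components.
n5–n6 (3): add — endpoints in different components.
n1–n7 (5): add — endpoints in different components.
n1–n9 (5): add — endpoints in different components.
n1–n8 (7): add — endpoints in different components.
n7–n9 (9): skip — n9 and n7 already connected.
n1–n4 (13): add — endpoints in different components.
Edges rejected before the tree was complete: 1.

1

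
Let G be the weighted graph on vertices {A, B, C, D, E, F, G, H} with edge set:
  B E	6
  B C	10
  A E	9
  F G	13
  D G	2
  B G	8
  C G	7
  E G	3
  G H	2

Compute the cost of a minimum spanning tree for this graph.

42

Prim's algorithm from C:
Step 1: frontier [C G 7, B C 10] → take C G (7); add G.
Step 2: frontier [B C 10, D G 2, G H 2, E G 3, B G 8, F G 13] → take D G (2); add D.
Step 3: frontier [B C 10, G H 2, E G 3, B G 8, F G 13] → take G H (2); add H.
Step 4: frontier [B C 10, E G 3, B G 8, F G 13] → take E G (3); add E.
Step 5: frontier [B C 10, B E 6, A E 9, B G 8, F G 13] → take B E (6); add B.
Step 6: frontier [A E 9, F G 13] → take A E (9); add A.
Step 7: frontier [F G 13] → take F G (13); add F.
MST edges: C G, D G, G H, E G, B E, A E, F G; total weight 7+2+2+3+6+9+13 = 42.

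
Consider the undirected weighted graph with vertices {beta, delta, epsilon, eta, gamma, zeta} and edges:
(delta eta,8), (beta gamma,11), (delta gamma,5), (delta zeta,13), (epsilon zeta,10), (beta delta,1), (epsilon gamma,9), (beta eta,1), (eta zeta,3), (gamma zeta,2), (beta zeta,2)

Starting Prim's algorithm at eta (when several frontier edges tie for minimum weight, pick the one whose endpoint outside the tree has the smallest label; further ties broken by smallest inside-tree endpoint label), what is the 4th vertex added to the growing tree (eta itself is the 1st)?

zeta

Grow the tree from eta using Prim:
Step 1: cheapest edge leaving the tree is beta eta (1); add beta.
Step 2: cheapest edge leaving the tree is beta delta (1); add delta.
Step 3: cheapest edge leaving the tree is beta zeta (2); add zeta.
Step 4: cheapest edge leaving the tree is gamma zeta (2); add gamma.
Step 5: cheapest edge leaving the tree is epsilon gamma (9); add epsilon.
Vertex order: eta, beta, delta, zeta, gamma, epsilon. The 4th vertex is zeta.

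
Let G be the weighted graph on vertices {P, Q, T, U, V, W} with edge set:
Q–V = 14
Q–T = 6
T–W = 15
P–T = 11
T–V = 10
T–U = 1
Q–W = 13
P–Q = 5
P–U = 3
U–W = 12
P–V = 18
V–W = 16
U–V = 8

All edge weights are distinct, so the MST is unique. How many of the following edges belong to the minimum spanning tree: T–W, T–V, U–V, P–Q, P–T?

Kruskal: consider edges lightest-first.
T–U (1): add. Components now {Q} {T,U} {W} {P} {V}
P–U (3): add. Components now {Q} {P,T,U} {W} {V}
P–Q (5): add. Components now {P,Q,T,U} {W} {V}
Q–T (6): skip — Q and T already connected.
U–V (8): add. Components now {P,Q,T,U,V} {W}
T–V (10): skip — T and V already connected.
P–T (11): skip — T and P already connected.
U–W (12): add. Components now {P,Q,T,U,V,W}
MST edge set: {T–U, P–U, P–Q, U–V, U–W}.
Of the listed edges, {U–V, P–Q} are in the MST → 2.

2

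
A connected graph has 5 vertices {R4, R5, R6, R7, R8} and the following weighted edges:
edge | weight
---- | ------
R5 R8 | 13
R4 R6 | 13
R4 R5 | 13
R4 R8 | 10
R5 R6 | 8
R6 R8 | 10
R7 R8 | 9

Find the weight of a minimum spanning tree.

37

Kruskal's algorithm — process edges by increasing weight (ties by edge label):
R5 R6 (8): add. Components now {R5,R6} {R4} {R7} {R8}
R7 R8 (9): add. Components now {R5,R6} {R4} {R7,R8}
R4 R8 (10): add. Components now {R5,R6} {R4,R7,R8}
R6 R8 (10): add. Components now {R4,R5,R6,R7,R8}
MST edges: R5 R6, R7 R8, R4 R8, R6 R8; total weight 8+9+10+10 = 37.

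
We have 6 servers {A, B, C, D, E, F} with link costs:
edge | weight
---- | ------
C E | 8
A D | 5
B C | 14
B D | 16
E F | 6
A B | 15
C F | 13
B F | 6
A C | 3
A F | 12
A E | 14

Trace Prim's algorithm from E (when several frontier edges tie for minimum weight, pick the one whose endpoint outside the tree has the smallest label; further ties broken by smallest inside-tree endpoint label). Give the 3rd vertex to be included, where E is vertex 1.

Grow the tree from E using Prim:
Step 1: frontier [E F 6, C E 8, A E 14] → take E F (6); add F.
Step 2: frontier [C E 8, A E 14, B F 6, A F 12, C F 13] → take B F (6); add B.
Step 3: frontier [B C 14, A B 15, B D 16, C E 8, A E 14, A F 12, C F 13] → take C E (8); add C.
Step 4: frontier [A B 15, B D 16, A C 3, A E 14, A F 12] → take A C (3); add A.
Step 5: frontier [A D 5, B D 16] → take A D (5); add D.
Vertex order: E, F, B, C, A, D. The 3rd vertex is B.

B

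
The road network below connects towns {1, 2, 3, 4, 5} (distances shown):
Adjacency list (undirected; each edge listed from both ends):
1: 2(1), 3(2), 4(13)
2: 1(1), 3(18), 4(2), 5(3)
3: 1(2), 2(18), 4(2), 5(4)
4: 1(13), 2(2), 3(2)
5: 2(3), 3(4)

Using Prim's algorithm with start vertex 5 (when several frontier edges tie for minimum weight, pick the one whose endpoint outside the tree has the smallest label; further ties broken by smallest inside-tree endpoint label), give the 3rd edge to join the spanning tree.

1-3

Prim, starting at 5.
Step 1: frontier [2-5 3, 3-5 4] → take 2-5 (3); add 2.
Step 2: frontier [1-2 1, 2-4 2, 2-3 18, 3-5 4] → take 1-2 (1); add 1.
Step 3: frontier [1-3 2, 1-4 13, 2-4 2, 2-3 18, 3-5 4] → take 1-3 (2); add 3.
Step 4: frontier [1-4 13, 2-4 2, 3-4 2] → take 2-4 (2); add 4.
The 3rd edge added is 1-3.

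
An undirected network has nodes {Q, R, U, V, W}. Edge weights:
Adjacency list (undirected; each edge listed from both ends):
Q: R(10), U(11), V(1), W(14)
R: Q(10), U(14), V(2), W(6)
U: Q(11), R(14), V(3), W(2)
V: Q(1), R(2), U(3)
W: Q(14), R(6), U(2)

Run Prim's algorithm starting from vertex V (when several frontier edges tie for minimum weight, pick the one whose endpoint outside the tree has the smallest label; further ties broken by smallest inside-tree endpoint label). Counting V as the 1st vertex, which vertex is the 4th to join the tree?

Grow the tree from V using Prim:
Step 1: cheapest edge leaving the tree is Q–V (1); add Q.
Step 2: cheapest edge leaving the tree is R–V (2); add R.
Step 3: cheapest edge leaving the tree is U–V (3); add U.
Step 4: cheapest edge leaving the tree is U–W (2); add W.
Vertex order: V, Q, R, U, W. The 4th vertex is U.

U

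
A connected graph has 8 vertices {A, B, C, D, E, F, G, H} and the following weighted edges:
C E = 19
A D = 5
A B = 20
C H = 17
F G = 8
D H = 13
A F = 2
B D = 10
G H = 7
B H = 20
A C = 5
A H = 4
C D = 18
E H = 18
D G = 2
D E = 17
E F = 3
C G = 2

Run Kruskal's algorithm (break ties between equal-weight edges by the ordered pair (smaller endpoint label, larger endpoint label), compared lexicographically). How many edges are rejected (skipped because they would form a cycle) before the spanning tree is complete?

3

Kruskal: consider edges lightest-first.
A F (2): add — endpoints in different components.
C G (2): add — endpoints in different components.
D G (2): add — endpoints in different components.
E F (3): add — endpoints in different components.
A H (4): add — endpoints in different components.
A C (5): add — endpoints in different components.
A D (5): skip — A and D already connected.
G H (7): skip — G and H already connected.
F G (8): skip — F and G already connected.
B D (10): add — endpoints in different components.
Edges rejected before the tree was complete: 3.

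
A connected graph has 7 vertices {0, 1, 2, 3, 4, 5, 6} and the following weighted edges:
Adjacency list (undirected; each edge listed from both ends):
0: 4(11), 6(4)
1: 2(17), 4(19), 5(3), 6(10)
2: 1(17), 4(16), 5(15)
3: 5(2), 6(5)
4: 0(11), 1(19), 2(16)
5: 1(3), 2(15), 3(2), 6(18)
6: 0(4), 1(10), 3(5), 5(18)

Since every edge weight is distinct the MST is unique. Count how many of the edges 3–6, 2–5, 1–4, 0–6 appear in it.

Sort edges by weight, then run Kruskal:
3–5 (2): add. Components now {0} {1} {2} {3,5} {4} {6}
1–5 (3): add. Components now {0} {1,3,5} {2} {4} {6}
0–6 (4): add. Components now {0,6} {1,3,5} {2} {4}
3–6 (5): add. Components now {0,1,3,5,6} {2} {4}
1–6 (10): skip — 1 and 6 already connected.
0–4 (11): add. Components now {0,1,3,4,5,6} {2}
2–5 (15): add. Components now {0,1,2,3,4,5,6}
MST edge set: {3–5, 1–5, 0–6, 3–6, 0–4, 2–5}.
Of the listed edges, {3–6, 2–5, 0–6} are in the MST → 3.

3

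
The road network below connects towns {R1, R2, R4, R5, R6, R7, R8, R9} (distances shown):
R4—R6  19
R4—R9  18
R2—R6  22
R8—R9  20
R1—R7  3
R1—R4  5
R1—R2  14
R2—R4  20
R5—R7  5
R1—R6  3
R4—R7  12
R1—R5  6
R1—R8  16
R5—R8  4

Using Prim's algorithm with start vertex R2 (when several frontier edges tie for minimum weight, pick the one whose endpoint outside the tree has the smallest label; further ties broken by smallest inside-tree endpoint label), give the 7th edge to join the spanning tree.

R4-R9

Prim's algorithm from R2:
Step 1: cheapest edge leaving the tree is R1—R2 (14); add R1.
Step 2: cheapest edge leaving the tree is R1—R6 (3); add R6.
Step 3: cheapest edge leaving the tree is R1—R7 (3); add R7.
Step 4: cheapest edge leaving the tree is R1—R4 (5); add R4.
Step 5: cheapest edge leaving the tree is R5—R7 (5); add R5.
Step 6: cheapest edge leaving the tree is R5—R8 (4); add R8.
Step 7: cheapest edge leaving the tree is R4—R9 (18); add R9.
The 7th edge added is R4—R9.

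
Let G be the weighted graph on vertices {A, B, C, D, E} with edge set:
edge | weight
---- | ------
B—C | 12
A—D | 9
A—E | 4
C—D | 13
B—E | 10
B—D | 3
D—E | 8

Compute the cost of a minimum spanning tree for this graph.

27

Grow the tree from E using Prim:
Step 1: cheapest edge leaving the tree is A—E (4); add A.
Step 2: cheapest edge leaving the tree is D—E (8); add D.
Step 3: cheapest edge leaving the tree is B—D (3); add B.
Step 4: cheapest edge leaving the tree is B—C (12); add C.
MST edges: A—E, D—E, B—D, B—C; total weight 4+8+3+12 = 27.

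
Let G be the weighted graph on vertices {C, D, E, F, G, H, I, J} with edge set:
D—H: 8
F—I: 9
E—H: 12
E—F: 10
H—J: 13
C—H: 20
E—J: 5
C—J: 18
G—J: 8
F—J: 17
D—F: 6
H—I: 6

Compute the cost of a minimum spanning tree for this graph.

61

Prim, starting at H.
Step 1: frontier [H—I 6, D—H 8, E—H 12, H—J 13, C—H 20] → take H—I (6); add I.
Step 2: frontier [D—H 8, E—H 12, H—J 13, C—H 20, F—I 9] → take D—H (8); add D.
Step 3: frontier [D—F 6, E—H 12, H—J 13, C—H 20, F—I 9] → take D—F (6); add F.
Step 4: frontier [E—F 10, F—J 17, E—H 12, H—J 13, C—H 20] → take E—F (10); add E.
Step 5: frontier [E—J 5, F—J 17, H—J 13, C—H 20] → take E—J (5); add J.
Step 6: frontier [C—H 20, G—J 8, C—J 18] → take G—J (8); add G.
Step 7: frontier [C—H 20, C—J 18] → take C—J (18); add C.
MST edges: H—I, D—H, D—F, E—F, E—J, G—J, C—J; total weight 6+8+6+10+5+8+18 = 61.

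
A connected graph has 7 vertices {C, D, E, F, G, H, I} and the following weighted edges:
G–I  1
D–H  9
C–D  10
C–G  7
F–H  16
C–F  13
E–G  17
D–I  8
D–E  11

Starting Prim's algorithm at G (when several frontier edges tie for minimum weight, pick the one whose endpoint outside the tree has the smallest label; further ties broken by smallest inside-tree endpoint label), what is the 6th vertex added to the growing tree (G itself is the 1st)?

E

Prim, starting at G.
Step 1: cheapest edge leaving the tree is G–I (1); add I.
Step 2: cheapest edge leaving the tree is C–G (7); add C.
Step 3: cheapest edge leaving the tree is D–I (8); add D.
Step 4: cheapest edge leaving the tree is D–H (9); add H.
Step 5: cheapest edge leaving the tree is D–E (11); add E.
Step 6: cheapest edge leaving the tree is C–F (13); add F.
Vertex order: G, I, C, D, H, E, F. The 6th vertex is E.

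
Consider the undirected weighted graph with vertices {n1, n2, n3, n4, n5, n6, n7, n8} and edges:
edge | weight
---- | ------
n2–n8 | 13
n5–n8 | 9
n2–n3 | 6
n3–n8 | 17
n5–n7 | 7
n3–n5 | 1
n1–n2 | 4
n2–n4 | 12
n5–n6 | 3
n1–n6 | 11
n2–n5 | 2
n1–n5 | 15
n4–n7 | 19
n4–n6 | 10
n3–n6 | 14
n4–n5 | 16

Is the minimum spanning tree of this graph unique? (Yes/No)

Yes

Sort edges by weight, then run Kruskal:
n3–n5 (1): add — endpoints in different components.
n2–n5 (2): add — endpoints in different components.
n5–n6 (3): add — endpoints in different components.
n1–n2 (4): add — endpoints in different components.
n2–n3 (6): skip — n3 and n2 already connected.
n5–n7 (7): add — endpoints in different components.
n5–n8 (9): add — endpoints in different components.
n4–n6 (10): add — endpoints in different components.
Every non-tree edge has weight strictly greater than the heaviest edge on the tree path between its endpoints, so the MST is unique.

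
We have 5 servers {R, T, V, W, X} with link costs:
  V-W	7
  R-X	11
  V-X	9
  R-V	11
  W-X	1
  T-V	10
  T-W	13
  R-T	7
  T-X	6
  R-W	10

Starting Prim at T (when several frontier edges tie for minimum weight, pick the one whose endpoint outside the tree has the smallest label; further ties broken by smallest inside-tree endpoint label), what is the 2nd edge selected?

Prim's algorithm from T:
Step 1: cheapest edge leaving the tree is T-X (6); add X.
Step 2: cheapest edge leaving the tree is W-X (1); add W.
Step 3: cheapest edge leaving the tree is R-T (7); add R.
Step 4: cheapest edge leaving the tree is V-W (7); add V.
The 2nd edge added is W-X.

W-X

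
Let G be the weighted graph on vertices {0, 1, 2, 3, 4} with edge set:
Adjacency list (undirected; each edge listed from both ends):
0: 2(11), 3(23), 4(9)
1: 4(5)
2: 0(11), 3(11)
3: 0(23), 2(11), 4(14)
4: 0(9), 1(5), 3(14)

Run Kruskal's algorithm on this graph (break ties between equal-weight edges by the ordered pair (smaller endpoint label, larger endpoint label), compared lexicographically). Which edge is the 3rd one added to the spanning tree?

Kruskal: consider edges lightest-first.
1 4 (5): add — endpoints in different components.
0 4 (9): add — endpoints in different components.
0 2 (11): add — endpoints in different components.
2 3 (11): add — endpoints in different components.
The 3rd edge added is 0 2.

0-2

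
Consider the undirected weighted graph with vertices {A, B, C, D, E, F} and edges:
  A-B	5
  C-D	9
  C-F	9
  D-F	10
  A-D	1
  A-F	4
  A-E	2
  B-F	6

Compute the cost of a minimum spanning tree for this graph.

21

Grow the tree from D using Prim:
Step 1: cheapest edge leaving the tree is A-D (1); add A.
Step 2: cheapest edge leaving the tree is A-E (2); add E.
Step 3: cheapest edge leaving the tree is A-F (4); add F.
Step 4: cheapest edge leaving the tree is A-B (5); add B.
Step 5: cheapest edge leaving the tree is C-D (9); add C.
MST edges: A-D, A-E, A-F, A-B, C-D; total weight 1+2+4+5+9 = 21.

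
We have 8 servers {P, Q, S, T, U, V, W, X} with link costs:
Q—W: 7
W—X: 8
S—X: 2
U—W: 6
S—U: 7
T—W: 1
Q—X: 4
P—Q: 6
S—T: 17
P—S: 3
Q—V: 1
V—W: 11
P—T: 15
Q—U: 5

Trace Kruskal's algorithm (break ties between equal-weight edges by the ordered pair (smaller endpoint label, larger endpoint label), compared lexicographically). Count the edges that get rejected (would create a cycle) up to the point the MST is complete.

Sort edges by weight, then run Kruskal:
Q—V (1): add — endpoints in different components.
T—W (1): add — endpoints in different components.
S—X (2): add — endpoints in different components.
P—S (3): add — endpoints in different components.
Q—X (4): add — endpoints in different components.
Q—U (5): add — endpoints in different components.
P—Q (6): skip — Q and P already connected.
U—W (6): add — endpoints in different components.
Edges rejected before the tree was complete: 1.

1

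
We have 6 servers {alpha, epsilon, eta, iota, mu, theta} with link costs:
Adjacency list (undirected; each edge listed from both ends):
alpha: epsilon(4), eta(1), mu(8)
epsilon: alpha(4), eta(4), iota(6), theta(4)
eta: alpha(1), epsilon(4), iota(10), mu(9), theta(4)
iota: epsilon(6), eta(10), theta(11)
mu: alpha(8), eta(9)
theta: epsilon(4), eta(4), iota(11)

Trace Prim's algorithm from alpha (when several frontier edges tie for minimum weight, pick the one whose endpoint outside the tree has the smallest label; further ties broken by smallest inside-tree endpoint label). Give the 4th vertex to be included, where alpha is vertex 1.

Prim's algorithm from alpha:
Step 1: frontier [alpha-eta 1, alpha-epsilon 4, alpha-mu 8] → take alpha-eta (1); add eta.
Step 2: frontier [alpha-epsilon 4, alpha-mu 8, epsilon-eta 4, eta-theta 4, eta-mu 9, eta-iota 10] → take alpha-epsilon (4); add epsilon.
Step 3: frontier [alpha-mu 8, epsilon-theta 4, epsilon-iota 6, eta-theta 4, eta-mu 9, eta-iota 10] → take epsilon-theta (4); add theta.
Step 4: frontier [alpha-mu 8, epsilon-iota 6, eta-mu 9, eta-iota 10, iota-theta 11] → take epsilon-iota (6); add iota.
Step 5: frontier [alpha-mu 8, eta-mu 9] → take alpha-mu (8); add mu.
Vertex order: alpha, eta, epsilon, theta, iota, mu. The 4th vertex is theta.

theta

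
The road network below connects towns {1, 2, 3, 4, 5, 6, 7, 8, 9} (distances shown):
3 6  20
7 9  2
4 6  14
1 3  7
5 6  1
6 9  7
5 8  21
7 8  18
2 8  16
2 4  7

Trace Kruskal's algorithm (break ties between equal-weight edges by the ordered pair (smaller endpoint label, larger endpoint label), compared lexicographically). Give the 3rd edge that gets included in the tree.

Kruskal: consider edges lightest-first.
5 6 (1): add — endpoints in different components.
7 9 (2): add — endpoints in different components.
1 3 (7): add — endpoints in different components.
2 4 (7): add — endpoints in different components.
6 9 (7): add — endpoints in different components.
4 6 (14): add — endpoints in different components.
2 8 (16): add — endpoints in different components.
7 8 (18): skip — 7 and 8 already connected.
3 6 (20): add — endpoints in different components.
The 3rd edge added is 1 3.

1-3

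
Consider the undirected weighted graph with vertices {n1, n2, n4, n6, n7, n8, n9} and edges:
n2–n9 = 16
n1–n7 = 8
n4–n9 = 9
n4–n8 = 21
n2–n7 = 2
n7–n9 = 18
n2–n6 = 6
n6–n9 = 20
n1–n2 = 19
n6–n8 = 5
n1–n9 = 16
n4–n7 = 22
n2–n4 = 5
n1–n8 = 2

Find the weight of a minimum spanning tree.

Prim, starting at n2.
Step 1: frontier [n2–n7 2, n2–n4 5, n2–n6 6, n2–n9 16, n1–n2 19] → take n2–n7 (2); add n7.
Step 2: frontier [n2–n4 5, n2–n6 6, n2–n9 16, n1–n2 19, n1–n7 8, n7–n9 18, n4–n7 22] → take n2–n4 (5); add n4.
Step 3: frontier [n2–n6 6, n2–n9 16, n1–n2 19, n4–n9 9, n4–n8 21, n1–n7 8, n7–n9 18] → take n2–n6 (6); add n6.
Step 4: frontier [n2–n9 16, n1–n2 19, n4–n9 9, n4–n8 21, n6–n8 5, n6–n9 20, n1–n7 8, n7–n9 18] → take n6–n8 (5); add n8.
Step 5: frontier [n2–n9 16, n1–n2 19, n4–n9 9, n6–n9 20, n1–n7 8, n7–n9 18, n1–n8 2] → take n1–n8 (2); add n1.
Step 6: frontier [n1–n9 16, n2–n9 16, n4–n9 9, n6–n9 20, n7–n9 18] → take n4–n9 (9); add n9.
MST edges: n2–n7, n2–n4, n2–n6, n6–n8, n1–n8, n4–n9; total weight 2+5+6+5+2+9 = 29.

29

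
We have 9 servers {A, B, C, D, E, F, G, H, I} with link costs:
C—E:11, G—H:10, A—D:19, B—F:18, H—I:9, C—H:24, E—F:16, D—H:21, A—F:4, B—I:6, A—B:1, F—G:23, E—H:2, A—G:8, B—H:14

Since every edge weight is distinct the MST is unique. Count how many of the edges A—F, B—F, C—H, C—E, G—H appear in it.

2

Sort edges by weight, then run Kruskal:
A—B (1): add — endpoints in different components.
E—H (2): add — endpoints in different components.
A—F (4): add — endpoints in different components.
B—I (6): add — endpoints in different components.
A—G (8): add — endpoints in different components.
H—I (9): add — endpoints in different components.
G—H (10): skip — G and H already connected.
C—E (11): add — endpoints in different components.
B—H (14): skip — B and H already connected.
E—F (16): skip — E and F already connected.
B—F (18): skip — B and F already connected.
A—D (19): add — endpoints in different components.
MST edge set: {A—B, E—H, A—F, B—I, A—G, H—I, C—E, A—D}.
Of the listed edges, {A—F, C—E} are in the MST → 2.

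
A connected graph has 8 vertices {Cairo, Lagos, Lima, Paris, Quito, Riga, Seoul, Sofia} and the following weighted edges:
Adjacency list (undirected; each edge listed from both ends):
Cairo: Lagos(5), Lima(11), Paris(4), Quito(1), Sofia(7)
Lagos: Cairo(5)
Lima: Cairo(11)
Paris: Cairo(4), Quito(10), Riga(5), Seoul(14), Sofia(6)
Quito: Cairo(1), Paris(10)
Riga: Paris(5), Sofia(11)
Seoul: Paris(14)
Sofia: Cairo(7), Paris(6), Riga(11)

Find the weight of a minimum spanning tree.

46

Grow the tree from Lagos using Prim:
Step 1: frontier [Cairo-Lagos 5] → take Cairo-Lagos (5); add Cairo.
Step 2: frontier [Cairo-Quito 1, Cairo-Paris 4, Cairo-Sofia 7, Cairo-Lima 11] → take Cairo-Quito (1); add Quito.
Step 3: frontier [Cairo-Paris 4, Cairo-Sofia 7, Cairo-Lima 11, Paris-Quito 10] → take Cairo-Paris (4); add Paris.
Step 4: frontier [Cairo-Sofia 7, Cairo-Lima 11, Paris-Riga 5, Paris-Sofia 6, Paris-Seoul 14] → take Paris-Riga (5); add Riga.
Step 5: frontier [Cairo-Sofia 7, Cairo-Lima 11, Paris-Sofia 6, Paris-Seoul 14, Riga-Sofia 11] → take Paris-Sofia (6); add Sofia.
Step 6: frontier [Cairo-Lima 11, Paris-Seoul 14] → take Cairo-Lima (11); add Lima.
Step 7: frontier [Paris-Seoul 14] → take Paris-Seoul (14); add Seoul.
MST edges: Cairo-Lagos, Cairo-Quito, Cairo-Paris, Paris-Riga, Paris-Sofia, Cairo-Lima, Paris-Seoul; total weight 5+1+4+5+6+11+14 = 46.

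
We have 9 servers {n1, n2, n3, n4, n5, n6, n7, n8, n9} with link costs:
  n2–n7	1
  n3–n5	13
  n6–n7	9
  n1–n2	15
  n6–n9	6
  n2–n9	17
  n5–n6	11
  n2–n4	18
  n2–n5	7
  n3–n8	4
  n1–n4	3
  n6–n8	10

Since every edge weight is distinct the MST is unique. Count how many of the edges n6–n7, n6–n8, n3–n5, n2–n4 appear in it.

2

Kruskal: consider edges lightest-first.
n2–n7 (1): add — endpoints in different components.
n1–n4 (3): add — endpoints in different components.
n3–n8 (4): add — endpoints in different components.
n6–n9 (6): add — endpoints in different components.
n2–n5 (7): add — endpoints in different components.
n6–n7 (9): add — endpoints in different components.
n6–n8 (10): add — endpoints in different components.
n5–n6 (11): skip — n6 and n5 already connected.
n3–n5 (13): skip — n3 and n5 already connected.
n1–n2 (15): add — endpoints in different components.
MST edge set: {n2–n7, n1–n4, n3–n8, n6–n9, n2–n5, n6–n7, n6–n8, n1–n2}.
Of the listed edges, {n6–n7, n6–n8} are in the MST → 2.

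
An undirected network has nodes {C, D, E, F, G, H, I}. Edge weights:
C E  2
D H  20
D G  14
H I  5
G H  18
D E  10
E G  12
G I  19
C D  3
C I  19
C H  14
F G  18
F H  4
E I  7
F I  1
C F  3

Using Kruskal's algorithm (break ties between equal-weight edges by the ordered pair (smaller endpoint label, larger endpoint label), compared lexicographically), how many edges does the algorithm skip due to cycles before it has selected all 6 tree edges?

3

Kruskal's algorithm — process edges by increasing weight (ties by edge label):
F I (1): add. Components now {C} {D} {E} {F,I} {G} {H}
C E (2): add. Components now {C,E} {D} {F,I} {G} {H}
C D (3): add. Components now {C,D,E} {F,I} {G} {H}
C F (3): add. Components now {C,D,E,F,I} {G} {H}
F H (4): add. Components now {C,D,E,F,H,I} {G}
H I (5): skip — H and I already connected.
E I (7): skip — E and I already connected.
D E (10): skip — D and E already connected.
E G (12): add. Components now {C,D,E,F,G,H,I}
Edges rejected before the tree was complete: 3.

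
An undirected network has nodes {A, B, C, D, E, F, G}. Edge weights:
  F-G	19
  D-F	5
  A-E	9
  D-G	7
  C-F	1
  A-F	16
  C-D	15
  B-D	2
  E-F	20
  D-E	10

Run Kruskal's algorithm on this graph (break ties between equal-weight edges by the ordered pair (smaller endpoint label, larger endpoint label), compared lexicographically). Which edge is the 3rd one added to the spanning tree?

Sort edges by weight, then run Kruskal:
C-F (1): add. Components now {A} {B} {C,F} {D} {E} {G}
B-D (2): add. Components now {A} {B,D} {C,F} {E} {G}
D-F (5): add. Components now {A} {B,C,D,F} {E} {G}
D-G (7): add. Components now {A} {B,C,D,F,G} {E}
A-E (9): add. Components now {A,E} {B,C,D,F,G}
D-E (10): add. Components now {A,B,C,D,E,F,G}
The 3rd edge added is D-F.

D-F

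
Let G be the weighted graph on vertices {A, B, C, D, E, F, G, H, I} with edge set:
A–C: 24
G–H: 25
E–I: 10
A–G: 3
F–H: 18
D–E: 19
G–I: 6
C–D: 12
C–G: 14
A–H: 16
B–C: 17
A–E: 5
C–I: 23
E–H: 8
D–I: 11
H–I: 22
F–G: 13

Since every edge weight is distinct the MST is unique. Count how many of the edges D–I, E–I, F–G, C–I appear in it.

2

Sort edges by weight, then run Kruskal:
A–G (3): add — endpoints in different components.
A–E (5): add — endpoints in different components.
G–I (6): add — endpoints in different components.
E–H (8): add — endpoints in different components.
E–I (10): skip — E and I already connected.
D–I (11): add — endpoints in different components.
C–D (12): add — endpoints in different components.
F–G (13): add — endpoints in different components.
C–G (14): skip — C and G already connected.
A–H (16): skip — A and H already connected.
B–C (17): add — endpoints in different components.
MST edge set: {A–G, A–E, G–I, E–H, D–I, C–D, F–G, B–C}.
Of the listed edges, {D–I, F–G} are in the MST → 2.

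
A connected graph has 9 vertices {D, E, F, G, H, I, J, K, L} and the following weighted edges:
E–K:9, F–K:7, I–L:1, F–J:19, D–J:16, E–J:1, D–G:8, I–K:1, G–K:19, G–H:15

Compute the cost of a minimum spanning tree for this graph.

Grow the tree from I using Prim:
Step 1: frontier [I–K 1, I–L 1] → take I–K (1); add K.
Step 2: frontier [I–L 1, F–K 7, E–K 9, G–K 19] → take I–L (1); add L.
Step 3: frontier [F–K 7, E–K 9, G–K 19] → take F–K (7); add F.
Step 4: frontier [F–J 19, E–K 9, G–K 19] → take E–K (9); add E.
Step 5: frontier [E–J 1, F–J 19, G–K 19] → take E–J (1); add J.
Step 6: frontier [D–J 16, G–K 19] → take D–J (16); add D.
Step 7: frontier [D–G 8, G–K 19] → take D–G (8); add G.
Step 8: frontier [G–H 15] → take G–H (15); add H.
MST edges: I–K, I–L, F–K, E–K, E–J, D–J, D–G, G–H; total weight 1+1+7+9+1+16+8+15 = 58.

58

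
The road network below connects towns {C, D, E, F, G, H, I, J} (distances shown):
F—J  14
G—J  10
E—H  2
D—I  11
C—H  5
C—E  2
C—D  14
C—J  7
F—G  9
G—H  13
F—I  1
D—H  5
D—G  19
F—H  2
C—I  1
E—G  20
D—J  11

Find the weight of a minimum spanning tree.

27

Grow the tree from J using Prim:
Step 1: cheapest edge leaving the tree is C—J (7); add C.
Step 2: cheapest edge leaving the tree is C—I (1); add I.
Step 3: cheapest edge leaving the tree is F—I (1); add F.
Step 4: cheapest edge leaving the tree is C—E (2); add E.
Step 5: cheapest edge leaving the tree is E—H (2); add H.
Step 6: cheapest edge leaving the tree is D—H (5); add D.
Step 7: cheapest edge leaving the tree is F—G (9); add G.
MST edges: C—J, C—I, F—I, C—E, E—H, D—H, F—G; total weight 7+1+1+2+2+5+9 = 27.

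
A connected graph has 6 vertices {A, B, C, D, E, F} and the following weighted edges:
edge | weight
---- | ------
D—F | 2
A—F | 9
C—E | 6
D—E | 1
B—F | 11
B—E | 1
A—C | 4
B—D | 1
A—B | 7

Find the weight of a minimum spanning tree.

Grow the tree from E using Prim:
Step 1: cheapest edge leaving the tree is B—E (1); add B.
Step 2: cheapest edge leaving the tree is B—D (1); add D.
Step 3: cheapest edge leaving the tree is D—F (2); add F.
Step 4: cheapest edge leaving the tree is C—E (6); add C.
Step 5: cheapest edge leaving the tree is A—C (4); add A.
MST edges: B—E, B—D, D—F, C—E, A—C; total weight 1+1+2+6+4 = 14.

14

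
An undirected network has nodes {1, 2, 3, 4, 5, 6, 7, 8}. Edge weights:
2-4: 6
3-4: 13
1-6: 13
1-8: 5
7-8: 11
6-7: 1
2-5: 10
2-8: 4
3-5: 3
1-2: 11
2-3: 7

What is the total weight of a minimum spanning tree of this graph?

37

Grow the tree from 6 using Prim:
Step 1: frontier [6-7 1, 1-6 13] → take 6-7 (1); add 7.
Step 2: frontier [1-6 13, 7-8 11] → take 7-8 (11); add 8.
Step 3: frontier [1-6 13, 2-8 4, 1-8 5] → take 2-8 (4); add 2.
Step 4: frontier [2-4 6, 2-3 7, 2-5 10, 1-2 11, 1-6 13, 1-8 5] → take 1-8 (5); add 1.
Step 5: frontier [2-4 6, 2-3 7, 2-5 10] → take 2-4 (6); add 4.
Step 6: frontier [2-3 7, 2-5 10, 3-4 13] → take 2-3 (7); add 3.
Step 7: frontier [2-5 10, 3-5 3] → take 3-5 (3); add 5.
MST edges: 6-7, 7-8, 2-8, 1-8, 2-4, 2-3, 3-5; total weight 1+11+4+5+6+7+3 = 37.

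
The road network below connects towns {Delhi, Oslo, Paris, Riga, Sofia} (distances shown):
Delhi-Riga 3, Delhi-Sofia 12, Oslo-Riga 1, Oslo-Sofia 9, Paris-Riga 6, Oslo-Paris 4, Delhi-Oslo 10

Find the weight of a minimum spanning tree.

17

Sort edges by weight, then run Kruskal:
Oslo-Riga (1): add. Components now {Paris} {Oslo,Riga} {Delhi} {Sofia}
Delhi-Riga (3): add. Components now {Paris} {Delhi,Oslo,Riga} {Sofia}
Oslo-Paris (4): add. Components now {Delhi,Oslo,Paris,Riga} {Sofia}
Paris-Riga (6): skip — Paris and Riga already connected.
Oslo-Sofia (9): add. Components now {Delhi,Oslo,Paris,Riga,Sofia}
MST edges: Oslo-Riga, Delhi-Riga, Oslo-Paris, Oslo-Sofia; total weight 1+3+4+9 = 17.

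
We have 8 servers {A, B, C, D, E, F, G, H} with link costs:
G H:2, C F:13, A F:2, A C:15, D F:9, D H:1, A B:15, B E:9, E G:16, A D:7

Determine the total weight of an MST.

49

Kruskal's algorithm — process edges by increasing weight (ties by edge label):
D H (1): add — endpoints in different components.
A F (2): add — endpoints in different components.
G H (2): add — endpoints in different components.
A D (7): add — endpoints in different components.
B E (9): add — endpoints in different components.
D F (9): skip — D and F already connected.
C F (13): add — endpoints in different components.
A B (15): add — endpoints in different components.
MST edges: D H, A F, G H, A D, B E, C F, A B; total weight 1+2+2+7+9+13+15 = 49.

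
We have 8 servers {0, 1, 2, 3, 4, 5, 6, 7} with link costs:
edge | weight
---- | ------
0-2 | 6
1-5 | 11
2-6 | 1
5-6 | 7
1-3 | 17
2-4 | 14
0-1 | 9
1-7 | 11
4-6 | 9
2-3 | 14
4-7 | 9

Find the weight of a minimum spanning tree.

Kruskal's algorithm — process edges by increasing weight (ties by edge label):
2-6 (1): add — endpoints in different components.
0-2 (6): add — endpoints in different components.
5-6 (7): add — endpoints in different components.
0-1 (9): add — endpoints in different components.
4-6 (9): add — endpoints in different components.
4-7 (9): add — endpoints in different components.
1-5 (11): skip — 1 and 5 already connected.
1-7 (11): skip — 1 and 7 already connected.
2-3 (14): add — endpoints in different components.
MST edges: 2-6, 0-2, 5-6, 0-1, 4-6, 4-7, 2-3; total weight 1+6+7+9+9+9+14 = 55.

55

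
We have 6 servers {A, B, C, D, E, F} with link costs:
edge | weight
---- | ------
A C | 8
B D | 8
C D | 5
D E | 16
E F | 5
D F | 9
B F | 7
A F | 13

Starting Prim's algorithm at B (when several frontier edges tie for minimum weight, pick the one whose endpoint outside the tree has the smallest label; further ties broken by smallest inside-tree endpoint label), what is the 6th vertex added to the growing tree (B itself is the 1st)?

Prim's algorithm from B:
Step 1: cheapest edge leaving the tree is B F (7); add F.
Step 2: cheapest edge leaving the tree is E F (5); add E.
Step 3: cheapest edge leaving the tree is B D (8); add D.
Step 4: cheapest edge leaving the tree is C D (5); add C.
Step 5: cheapest edge leaving the tree is A C (8); add A.
Vertex order: B, F, E, D, C, A. The 6th vertex is A.

A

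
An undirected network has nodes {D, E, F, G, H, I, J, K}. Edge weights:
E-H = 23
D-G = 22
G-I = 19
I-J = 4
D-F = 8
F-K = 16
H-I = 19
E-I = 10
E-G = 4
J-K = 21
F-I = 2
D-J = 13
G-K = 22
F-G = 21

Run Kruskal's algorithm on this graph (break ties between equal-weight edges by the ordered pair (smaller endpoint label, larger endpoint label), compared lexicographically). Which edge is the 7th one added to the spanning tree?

H-I

Kruskal's algorithm — process edges by increasing weight (ties by edge label):
F-I (2): add — endpoints in different components.
E-G (4): add — endpoints in different components.
I-J (4): add — endpoints in different components.
D-F (8): add — endpoints in different components.
E-I (10): add — endpoints in different components.
D-J (13): skip — D and J already connected.
F-K (16): add — endpoints in different components.
G-I (19): skip — G and I already connected.
H-I (19): add — endpoints in different components.
The 7th edge added is H-I.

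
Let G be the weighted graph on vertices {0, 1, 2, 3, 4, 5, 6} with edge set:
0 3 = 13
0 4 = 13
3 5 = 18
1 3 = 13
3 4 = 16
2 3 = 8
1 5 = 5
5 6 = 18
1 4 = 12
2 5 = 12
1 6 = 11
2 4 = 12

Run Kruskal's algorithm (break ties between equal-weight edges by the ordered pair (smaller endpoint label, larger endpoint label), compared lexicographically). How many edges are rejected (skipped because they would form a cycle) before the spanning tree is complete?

1

Kruskal's algorithm — process edges by increasing weight (ties by edge label):
1 5 (5): add. Components now {0} {1,5} {2} {3} {4} {6}
2 3 (8): add. Components now {0} {1,5} {2,3} {4} {6}
1 6 (11): add. Components now {0} {1,5,6} {2,3} {4}
1 4 (12): add. Components now {0} {1,4,5,6} {2,3}
2 4 (12): add. Components now {0} {1,2,3,4,5,6}
2 5 (12): skip — 2 and 5 already connected.
0 3 (13): add. Components now {0,1,2,3,4,5,6}
Edges rejected before the tree was complete: 1.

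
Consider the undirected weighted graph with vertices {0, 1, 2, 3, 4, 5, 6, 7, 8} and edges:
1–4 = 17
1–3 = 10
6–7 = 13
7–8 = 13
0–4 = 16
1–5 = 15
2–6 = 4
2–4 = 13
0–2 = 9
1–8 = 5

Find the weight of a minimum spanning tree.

82

Prim's algorithm from 4:
Step 1: cheapest edge leaving the tree is 2–4 (13); add 2.
Step 2: cheapest edge leaving the tree is 2–6 (4); add 6.
Step 3: cheapest edge leaving the tree is 0–2 (9); add 0.
Step 4: cheapest edge leaving the tree is 6–7 (13); add 7.
Step 5: cheapest edge leaving the tree is 7–8 (13); add 8.
Step 6: cheapest edge leaving the tree is 1–8 (5); add 1.
Step 7: cheapest edge leaving the tree is 1–3 (10); add 3.
Step 8: cheapest edge leaving the tree is 1–5 (15); add 5.
MST edges: 2–4, 2–6, 0–2, 6–7, 7–8, 1–8, 1–3, 1–5; total weight 13+4+9+13+13+5+10+15 = 82.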